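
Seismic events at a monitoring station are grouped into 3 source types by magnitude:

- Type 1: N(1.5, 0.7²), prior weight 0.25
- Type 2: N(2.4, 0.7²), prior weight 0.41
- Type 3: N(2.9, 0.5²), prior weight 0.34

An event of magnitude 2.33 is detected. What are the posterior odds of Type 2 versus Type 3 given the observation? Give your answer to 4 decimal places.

The posterior odds equal the prior odds times the likelihood ratio: (π_i/π_j)·(f_i(x)/f_j(x)).
Evaluate each component's likelihood at the observed value:
  p_1 = 0.282176
  p_2 = 0.567075
  p_3 = 0.416616
0.232501 / 0.141649 ≈ 1.6414

1.6414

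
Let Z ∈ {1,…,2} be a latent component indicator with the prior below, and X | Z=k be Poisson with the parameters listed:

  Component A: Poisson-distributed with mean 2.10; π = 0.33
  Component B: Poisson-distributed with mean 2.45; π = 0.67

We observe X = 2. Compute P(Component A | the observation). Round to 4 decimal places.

0.3393

The responsibility of component k is π_k f_k(x) divided by Σ_j π_j f_j(x).
Component likelihoods at x = 2:
  f_A = e^(−2.10)·2.10^2/2! = 0.270016
  f_B = e^(−2.45)·2.45^2/2! = 0.258989
Prior × likelihood for each component:
  π_A·f_A = 0.33 × 0.270016 = 0.0891054
  π_B·f_B = 0.67 × 0.258989 = 0.173522
Denominator: 0.0891054 + 0.173522 = 0.262628
P(Component A | data) ≈ 0.3393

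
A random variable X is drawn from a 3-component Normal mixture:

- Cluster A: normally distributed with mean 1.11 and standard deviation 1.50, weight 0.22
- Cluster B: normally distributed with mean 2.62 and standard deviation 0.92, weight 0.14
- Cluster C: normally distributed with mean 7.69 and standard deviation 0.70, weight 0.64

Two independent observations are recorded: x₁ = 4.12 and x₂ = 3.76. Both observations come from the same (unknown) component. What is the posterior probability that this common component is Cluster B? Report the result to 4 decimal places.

0.8811

Apply Bayes' rule: the posterior for each component is proportional to its prior times its likelihood at x.
Since both observations come from the same component, the likelihood for component k is f_k(x₁)·f_k(x₂).
  L_A = [0.0355165] × [0.0558571] = 0.00198385
  L_B = [0.114783] × [0.201236] = 0.0230983
  L_C = [1.28178e-06] × [8.15242e-08] = 1.04496e-13
Multiply by the mixture weights:
  π_A·L_A = 0.22 × 0.00198385 = 0.000436446
  π_B·L_B = 0.14 × 0.0230983 = 0.00323377
  π_C·L_C = 0.64 × 1.04496e-13 = 6.68773e-14
Normaliser: 0.000436446 + 0.00323377 + 6.68773e-14 = 0.00367021
Responsibility of Cluster B: 0.00323377 / 0.00367021 ≈ 0.8811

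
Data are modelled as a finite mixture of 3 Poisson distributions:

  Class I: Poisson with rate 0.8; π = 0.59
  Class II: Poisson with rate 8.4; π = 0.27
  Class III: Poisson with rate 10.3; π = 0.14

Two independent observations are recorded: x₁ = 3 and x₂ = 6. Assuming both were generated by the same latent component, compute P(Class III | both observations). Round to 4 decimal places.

The responsibility of component k is P(Z=k) f_k(x) divided by Σ_j P(Z=j) f_j(x).
Since both observations come from the same component, the likelihood for component k is f_k(x₁)·f_k(x₂).
  L_I = [e^(−0.8)·0.8^3/3! = 0.0383427] × [0.000163596] = 6.27271e-06
  L_II = [e^(−8.4)·8.4^3/3! = 0.0222133] × [0.109716] = 0.00243715
  L_III = [e^(−10.3)·10.3^3/3! = 0.0061253] × [0.0557773] = 0.000341653
Prior × likelihood for each component:
  P(Z=I)·L_I = 0.59 × 6.27271e-06 = 3.7009e-06
  P(Z=II)·L_II = 0.27 × 0.00243715 = 0.000658031
  P(Z=III)·L_III = 0.14 × 0.000341653 = 4.78314e-05
Marginal: 3.7009e-06 + 0.000658031 + 4.78314e-05 = 0.000709563
Responsibility of Class III: 4.78314e-05 / 0.000709563 ≈ 0.0674

0.0674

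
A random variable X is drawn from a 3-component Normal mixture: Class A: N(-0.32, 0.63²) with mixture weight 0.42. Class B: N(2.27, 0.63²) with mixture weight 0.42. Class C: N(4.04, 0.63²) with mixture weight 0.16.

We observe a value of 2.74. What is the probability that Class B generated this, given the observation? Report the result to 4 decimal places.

0.9435

Apply Bayes' rule: the posterior for each component is proportional to its prior times its likelihood at x.
Evaluate each component's likelihood at the observed value:
  f_A = (1/(0.63·√(2π)))·exp(−(2.74−-0.32)²/(2·0.63²)) = 0.633242·exp(-11.79592) = 4.77164e-06
  f_B = (1/(0.63·√(2π)))·exp(−(2.74−2.27)²/(2·0.63²)) = 0.633242·exp(-0.27828) = 0.479417
  f_C = (1/(0.63·√(2π)))·exp(−(2.74−4.04)²/(2·0.63²)) = 0.633242·exp(-2.12900) = 0.075328
Multiply by the mixture weights:
  π_A·f_A = 0.42 × 4.77164e-06 = 2.00409e-06
  π_B·f_B = 0.42 × 0.479417 = 0.201355
  π_C·f_C = 0.16 × 0.075328 = 0.0120525
Marginal: 2.00409e-06 + 0.201355 + 0.0120525 = 0.21341
P(Class B | data) ≈ 0.9435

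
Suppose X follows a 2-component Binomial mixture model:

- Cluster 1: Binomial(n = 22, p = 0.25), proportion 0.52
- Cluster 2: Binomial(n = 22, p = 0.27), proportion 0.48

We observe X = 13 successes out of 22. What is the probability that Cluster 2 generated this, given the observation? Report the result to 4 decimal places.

0.6631

Apply Bayes' rule: the posterior for each component is proportional to its prior times its likelihood at x.
Binomial probabilities:
  f_1 = C(22,13)·0.25^13·0.75^9 = 497420·1.49012e-08·0.0750847 = 0.000556538
  f_2 = C(22,13)·0.27^13·0.73^9 = 497420·4.05256e-08·0.0588716 = 0.00118675
Weight by the priors:
  π_1·f_1 = 0.52 × 0.000556538 = 0.0002894
  π_2·f_2 = 0.48 × 0.00118675 = 0.000569638
Marginal: 0.0002894 + 0.000569638 = 0.000859038
P(Cluster 2 | the observation) = 0.000569638 / 0.000859038 ≈ 0.6631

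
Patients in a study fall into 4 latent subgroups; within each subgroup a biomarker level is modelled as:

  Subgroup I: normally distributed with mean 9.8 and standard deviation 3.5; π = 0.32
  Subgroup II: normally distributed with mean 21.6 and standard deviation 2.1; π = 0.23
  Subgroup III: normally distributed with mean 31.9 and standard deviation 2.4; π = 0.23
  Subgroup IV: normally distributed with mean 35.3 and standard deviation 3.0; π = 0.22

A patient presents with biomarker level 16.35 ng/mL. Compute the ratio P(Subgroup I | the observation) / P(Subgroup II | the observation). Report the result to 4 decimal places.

Since P(k|x) ∝ π_k f_k(x), the posterior odds are π_i f_i(x) / (π_j f_j(x)).
Evaluate each component's likelihood at the observed value:
  f_I = (1/(3.5·√(2π)))·exp(−(16.35−9.8)²/(2·3.5²)) = 0.113984·exp(-1.75112) = 0.0197851
  f_II = (1/(2.1·√(2π)))·exp(−(16.35−21.6)²/(2·2.1²)) = 0.189973·exp(-3.12500) = 0.00834681
  f_III = (1/(2.4·√(2π)))·exp(−(16.35−31.9)²/(2·2.4²)) = 0.166226·exp(-20.98980) = 1.27334e-10
  f_IV = (1/(3.0·√(2π)))·exp(−(16.35−35.3)²/(2·3.0²)) = 0.132981·exp(-19.95014) = 2.88107e-10
0.00633125 / 0.00191977 ≈ 3.2979

3.2979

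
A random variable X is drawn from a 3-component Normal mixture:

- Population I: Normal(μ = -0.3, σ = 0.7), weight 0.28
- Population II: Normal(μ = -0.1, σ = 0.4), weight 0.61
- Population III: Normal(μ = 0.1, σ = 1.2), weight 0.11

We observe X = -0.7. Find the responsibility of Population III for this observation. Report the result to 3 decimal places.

The responsibility of component k is P(Z=k) f_k(x) divided by Σ_j P(Z=j) f_j(x).
Evaluate each component's likelihood at the observed value:
  f_I = 0.484068
  f_II = 0.323794
  f_III = 0.266207
Weight by the priors:
  P(Z=I)·f_I = 0.28 × 0.484068 = 0.135539
  P(Z=II)·f_II = 0.61 × 0.323794 = 0.197514
  P(Z=III)·f_III = 0.11 × 0.266207 = 0.0292827
Marginal: 0.135539 + 0.197514 + 0.0292827 = 0.362336
P(Population III | the observation) = 0.0292827 / 0.362336 ≈ 0.081

0.081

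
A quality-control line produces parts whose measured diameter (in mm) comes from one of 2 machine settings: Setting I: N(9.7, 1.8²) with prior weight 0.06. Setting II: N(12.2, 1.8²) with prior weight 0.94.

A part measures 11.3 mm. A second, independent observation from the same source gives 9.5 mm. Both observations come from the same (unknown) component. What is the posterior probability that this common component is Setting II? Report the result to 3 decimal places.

Posterior ∝ prior × likelihood, so P(k | x) ∝ w_k f_k(x); normalise over all components.
Since both observations come from the same component, the likelihood for component k is f_k(x₁)·f_k(x₂).
  L_I = [(1/(1.8·√(2π)))·exp(−(11.3−9.7)²/(2·1.8²)) = 0.221635·exp(-0.39506) = 0.149302] × [0.220271] = 0.0328868
  L_II = [(1/(1.8·√(2π)))·exp(−(11.3−12.2)²/(2·1.8²)) = 0.221635·exp(-0.12500) = 0.195592] × [0.0719542] = 0.0140737
Prior × likelihood for each component:
  w_I·L_I = 0.06 × 0.0328868 = 0.00197321
  w_II·L_II = 0.94 × 0.0140737 = 0.0132292
Evidence: 0.00197321 + 0.0132292 = 0.0152024
P(Setting II | x) ≈ 0.870

0.870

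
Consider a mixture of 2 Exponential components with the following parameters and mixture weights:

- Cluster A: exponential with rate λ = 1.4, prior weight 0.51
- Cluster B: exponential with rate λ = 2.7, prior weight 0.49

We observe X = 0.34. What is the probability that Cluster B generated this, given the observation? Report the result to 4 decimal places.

0.5436

The responsibility of component k is w_k f_k(x) divided by Σ_j w_j f_j(x).
Component likelihoods at x = 0.34:
  f_A = 0.869769
  f_B = 1.07816
Weight by the priors:
  w_A·f_A = 0.51 × 0.869769 = 0.443582
  w_B·f_B = 0.49 × 1.07816 = 0.528296
Evidence: 0.443582 + 0.528296 = 0.971878
So the posterior for Cluster B is 0.528296 / 0.971878 ≈ 0.5436.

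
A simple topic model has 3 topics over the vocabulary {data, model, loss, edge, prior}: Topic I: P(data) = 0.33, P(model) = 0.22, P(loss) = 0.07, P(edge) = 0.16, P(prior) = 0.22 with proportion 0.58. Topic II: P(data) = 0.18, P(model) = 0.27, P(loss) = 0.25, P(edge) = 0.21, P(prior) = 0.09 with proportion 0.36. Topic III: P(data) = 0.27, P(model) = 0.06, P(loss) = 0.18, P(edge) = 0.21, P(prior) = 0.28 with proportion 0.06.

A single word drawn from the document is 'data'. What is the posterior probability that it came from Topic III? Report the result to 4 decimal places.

By Bayes' theorem, P(k | x) = π_k f_k(x) / Σ_j π_j f_j(x).
Evaluate each component's likelihood at the observed value:
  L_I = 0.33
  L_II = 0.18
  L_III = 0.27
Multiply by the mixture weights:
  π_I·L_I = 0.58 × 0.33 = 0.1914
  π_II·L_II = 0.36 × 0.18 = 0.0648
  π_III·L_III = 0.06 × 0.27 = 0.0162
Normaliser: 0.1914 + 0.0648 + 0.0162 = 0.2724
P(Topic III | 'data') ≈ 0.0595

0.0595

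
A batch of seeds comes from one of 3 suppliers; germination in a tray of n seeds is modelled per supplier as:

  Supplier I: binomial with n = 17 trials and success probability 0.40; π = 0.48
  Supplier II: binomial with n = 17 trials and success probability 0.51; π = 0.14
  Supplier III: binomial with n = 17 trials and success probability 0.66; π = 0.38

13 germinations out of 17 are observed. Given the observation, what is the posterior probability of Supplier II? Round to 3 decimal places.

Posterior ∝ prior × likelihood, so P(k | x) ∝ P(Z=k) f_k(x); normalise over all components.
Evaluate each component's likelihood at the observed value:
  f_I = C(17,13)·0.40^13·0.60^4 = 2380·6.71089e-06·0.1296 = 0.00206996
  f_II = C(17,13)·0.51^13·0.49^4 = 2380·0.000157911·0.057648 = 0.0216657
  f_III = C(17,13)·0.66^13·0.34^4 = 2380·0.00450891·0.0133634 = 0.143405
Unnormalised posteriors:
  P(Z=I)·f_I = 0.48 × 0.00206996 = 0.000993581
  P(Z=II)·f_II = 0.14 × 0.0216657 = 0.0030332
  P(Z=III)·f_III = 0.38 × 0.143405 = 0.0544938
Normaliser: 0.000993581 + 0.0030332 + 0.0544938 = 0.0585206
P(Supplier II | the observation) ≈ 0.052

0.052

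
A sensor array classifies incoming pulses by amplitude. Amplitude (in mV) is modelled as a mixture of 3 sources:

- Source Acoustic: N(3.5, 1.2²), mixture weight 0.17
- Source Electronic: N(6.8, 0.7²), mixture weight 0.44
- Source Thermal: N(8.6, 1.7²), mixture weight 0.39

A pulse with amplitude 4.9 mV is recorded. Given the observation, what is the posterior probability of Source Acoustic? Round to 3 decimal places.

P(component k | x) = w_k·f_k(x) / marginal(x), where marginal(x) = Σ_j w_j·f_j(x).
Evaluate each component's likelihood at the observed value:
  p_Acoustic = 0.168332
  p_Electronic = 0.0143223
  p_Thermal = 0.02197
Prior × likelihood for each component:
  w_Acoustic·p_Acoustic = 0.17 × 0.168332 = 0.0286165
  w_Electronic·p_Electronic = 0.44 × 0.0143223 = 0.00630181
  w_Thermal·p_Thermal = 0.39 × 0.02197 = 0.00856829
Evidence: 0.0286165 + 0.00630181 + 0.00856829 = 0.0434866
Responsibility of Source Acoustic: 0.0286165 / 0.0434866 ≈ 0.658

0.658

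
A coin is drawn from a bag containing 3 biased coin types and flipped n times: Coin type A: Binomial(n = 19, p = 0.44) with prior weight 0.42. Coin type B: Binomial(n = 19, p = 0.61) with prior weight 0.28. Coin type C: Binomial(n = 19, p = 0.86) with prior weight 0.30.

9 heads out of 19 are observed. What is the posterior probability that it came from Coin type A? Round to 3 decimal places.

0.747

P(component k | x) = w_k·f_k(x) / marginal(x), where marginal(x) = Σ_j w_j·f_j(x).
Component likelihoods at x = 9 heads out of 19:
  f_A = C(19,9)·0.44^9·0.56^10 = 92378·0.000618122·0.00303305 = 0.17319
  f_B = C(19,9)·0.61^9·0.39^10 = 92378·0.0116941·8.14041e-05 = 0.0879393
  f_C = C(19,9)·0.86^9·0.14^10 = 92378·0.257327·2.89255e-09 = 6.87599e-05
Unnormalised posteriors:
  w_A·f_A = 0.42 × 0.17319 = 0.0727398
  w_B·f_B = 0.28 × 0.0879393 = 0.024623
  w_C·f_C = 0.30 × 6.87599e-05 = 2.0628e-05
Normaliser: 0.0727398 + 0.024623 + 2.0628e-05 = 0.0973835
P(Coin type A | data) = 0.0727398 / 0.0973835 ≈ 0.747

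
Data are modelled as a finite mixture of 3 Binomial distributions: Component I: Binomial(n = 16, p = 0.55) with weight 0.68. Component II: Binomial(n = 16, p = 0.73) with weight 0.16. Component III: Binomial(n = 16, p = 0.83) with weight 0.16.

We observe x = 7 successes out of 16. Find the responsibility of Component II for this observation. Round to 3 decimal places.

0.017

The responsibility of component k is w_k f_k(x) divided by Σ_j w_j f_j(x).
Evaluate each component's likelihood at the observed value:
  L_I = 0.131788
  L_II = 0.0096374
  L_III = 0.00036814
Weight by the priors:
  w_I·L_I = 0.68 × 0.131788 = 0.0896162
  w_II·L_II = 0.16 × 0.0096374 = 0.00154198
  w_III·L_III = 0.16 × 0.00036814 = 5.89024e-05
Denominator: 0.0896162 + 0.00154198 + 5.89024e-05 = 0.0912171
P(Component II | 7 successes out of 16) ≈ 0.017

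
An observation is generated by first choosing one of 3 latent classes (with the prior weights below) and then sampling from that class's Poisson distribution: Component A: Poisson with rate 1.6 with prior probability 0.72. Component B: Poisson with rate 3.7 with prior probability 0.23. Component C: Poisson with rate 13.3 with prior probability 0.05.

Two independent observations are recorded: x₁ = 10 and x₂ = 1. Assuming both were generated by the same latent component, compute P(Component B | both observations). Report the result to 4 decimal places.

By Bayes' theorem, P(k | x) = w_k f_k(x) / Σ_j w_j f_j(x).
Since both observations come from the same component, the likelihood for component k is f_k(x₁)·f_k(x₂).
  f_A = [6.11738e-06] × [0.323034] = 1.97613e-06
  f_B = [0.00327616] × [0.091477] = 0.000299693
  f_C = [0.0799166] × [2.22708e-05] = 1.7798e-06
Weight by the priors:
  w_A·f_A = 0.72 × 1.97613e-06 = 1.42281e-06
  w_B·f_B = 0.23 × 0.000299693 = 6.89294e-05
  w_C·f_C = 0.05 × 1.7798e-06 = 8.89901e-08
Marginal: 1.42281e-06 + 6.89294e-05 + 8.89901e-08 = 7.04412e-05
P(Component B | x₁, x₂) = 6.89294e-05 / 7.04412e-05 ≈ 0.9785

0.9785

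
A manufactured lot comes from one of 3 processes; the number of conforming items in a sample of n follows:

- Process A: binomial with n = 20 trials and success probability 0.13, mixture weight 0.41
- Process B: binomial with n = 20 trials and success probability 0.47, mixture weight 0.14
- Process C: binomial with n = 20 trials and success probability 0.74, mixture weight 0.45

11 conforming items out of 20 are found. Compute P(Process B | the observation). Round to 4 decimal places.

0.5619

Posterior ∝ prior × likelihood, so P(k | x) ∝ π_k f_k(x); normalise over all components.
Component likelihoods at x = 11 conforming items out of 20:
  f_A = C(20,11)·0.13^11·0.87^9 = 167960·1.79216e-10·0.285544 = 8.5952e-06
  f_B = C(20,11)·0.47^11·0.53^9 = 167960·0.000247216·0.00329976 = 0.137014
  f_C = C(20,11)·0.74^11·0.26^9 = 167960·0.0364375·5.4295e-06 = 0.0332288
Prior × likelihood for each component:
  π_A·f_A = 0.41 × 8.5952e-06 = 3.52403e-06
  π_B·f_B = 0.14 × 0.137014 = 0.019182
  π_C·f_C = 0.45 × 0.0332288 = 0.014953
Sum: 3.52403e-06 + 0.019182 + 0.014953 = 0.0341385
P(Process B | data) = 0.019182 / 0.0341385 ≈ 0.5619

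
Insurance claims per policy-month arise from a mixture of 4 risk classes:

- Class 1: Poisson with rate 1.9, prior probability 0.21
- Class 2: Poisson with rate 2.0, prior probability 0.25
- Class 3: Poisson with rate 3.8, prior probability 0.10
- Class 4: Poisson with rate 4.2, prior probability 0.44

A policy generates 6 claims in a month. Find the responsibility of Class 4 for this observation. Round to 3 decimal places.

The responsibility of component k is π_k f_k(x) divided by Σ_j π_j f_j(x).
Evaluate each component's likelihood at the observed value:
  f_1 = e^(−1.9)·1.9^6/6! = 0.00977304
  f_2 = e^(−2.0)·2.0^6/6! = 0.0120298
  f_3 = e^(−3.8)·3.8^6/6! = 0.0935513
  f_4 = e^(−4.2)·4.2^6/6! = 0.114321
Prior × likelihood for each component:
  π_1·f_1 = 0.21 × 0.00977304 = 0.00205234
  π_2·f_2 = 0.25 × 0.0120298 = 0.00300745
  π_3·f_3 = 0.10 × 0.0935513 = 0.00935513
  π_4·f_4 = 0.44 × 0.114321 = 0.0503013
Normaliser: 0.00205234 + 0.00300745 + 0.00935513 + 0.0503013 = 0.0647162
So the posterior for Class 4 is 0.0503013 / 0.0647162 ≈ 0.777.

0.777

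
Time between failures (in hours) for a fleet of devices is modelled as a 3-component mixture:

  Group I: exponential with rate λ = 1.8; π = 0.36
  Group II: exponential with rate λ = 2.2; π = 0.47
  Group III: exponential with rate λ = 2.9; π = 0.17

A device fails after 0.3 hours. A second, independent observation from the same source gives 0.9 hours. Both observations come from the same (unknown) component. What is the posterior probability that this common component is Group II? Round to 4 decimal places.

Apply Bayes' rule: the posterior for each component is proportional to its prior times its likelihood at x.
Since both observations come from the same component, the likelihood for component k is f_k(x₁)·f_k(x₂).
  L_I = [1.04895] × [0.356218] = 0.373653
  L_II = [1.13707] × [0.303752] = 0.345389
  L_III = [1.21496] × [0.21325] = 0.25909
Prior × likelihood for each component:
  π_I·L_I = 0.36 × 0.373653 = 0.134515
  π_II·L_II = 0.47 × 0.345389 = 0.162333
  π_III·L_III = 0.17 × 0.25909 = 0.0440454
Marginal: 0.134515 + 0.162333 + 0.0440454 = 0.340893
P(Group II | x₁,x₂) ≈ 0.4762

0.4762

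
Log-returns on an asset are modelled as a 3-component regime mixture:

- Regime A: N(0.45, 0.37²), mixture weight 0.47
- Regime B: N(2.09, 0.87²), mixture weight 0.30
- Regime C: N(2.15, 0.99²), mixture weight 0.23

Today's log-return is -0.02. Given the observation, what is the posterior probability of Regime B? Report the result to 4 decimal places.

0.0300

Posterior ∝ prior × likelihood, so P(k | x) ∝ π_k f_k(x); normalise over all components.
Normal densities:
  f_A = 0.481197
  f_B = 0.0242174
  f_C = 0.0364745
Multiply by the mixture weights:
  π_A·f_A = 0.47 × 0.481197 = 0.226162
  π_B·f_B = 0.30 × 0.0242174 = 0.00726521
  π_C·f_C = 0.23 × 0.0364745 = 0.00838913
Marginal: 0.226162 + 0.00726521 + 0.00838913 = 0.241817
So the posterior for Regime B is 0.00726521 / 0.241817 ≈ 0.0300.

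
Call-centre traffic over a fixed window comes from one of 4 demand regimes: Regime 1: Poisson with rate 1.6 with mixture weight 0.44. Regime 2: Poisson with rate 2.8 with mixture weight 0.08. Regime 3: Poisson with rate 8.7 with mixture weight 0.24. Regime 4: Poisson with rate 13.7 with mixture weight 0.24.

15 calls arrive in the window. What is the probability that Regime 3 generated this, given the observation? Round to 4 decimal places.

By Bayes' theorem, P(k | x) = π_k f_k(x) / Σ_j π_j f_j(x).
Poisson probabilities:
  p_1 = 1.78004e-10
  p_2 = 2.37053e-07
  p_3 = 0.0157735
  p_4 = 0.0964883
Prior × likelihood for each component:
  π_1·p_1 = 0.44 × 1.78004e-10 = 7.83216e-11
  π_2·p_2 = 0.08 × 2.37053e-07 = 1.89643e-08
  π_3·p_3 = 0.24 × 0.0157735 = 0.00378563
  π_4·p_4 = 0.24 × 0.0964883 = 0.0231572
Denominator: 7.83216e-11 + 1.89643e-08 + 0.00378563 + 0.0231572 = 0.0269428
P(Regime 3 | x) = 0.00378563 / 0.0269428 ≈ 0.1405

0.1405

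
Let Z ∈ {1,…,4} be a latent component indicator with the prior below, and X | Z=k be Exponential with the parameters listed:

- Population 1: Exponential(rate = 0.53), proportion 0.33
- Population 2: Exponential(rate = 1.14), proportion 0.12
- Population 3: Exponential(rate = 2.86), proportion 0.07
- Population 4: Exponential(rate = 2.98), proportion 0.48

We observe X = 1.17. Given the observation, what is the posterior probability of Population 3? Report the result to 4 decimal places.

Posterior ∝ prior × likelihood, so P(k | x) ∝ π_k f_k(x); normalise over all components.
Evaluate each component's likelihood at the observed value:
  f_1 = 0.285082
  f_2 = 0.300361
  f_3 = 0.100723
  f_4 = 0.0912022
Unnormalised posteriors:
  π_1·f_1 = 0.33 × 0.285082 = 0.0940771
  π_2·f_2 = 0.12 × 0.300361 = 0.0360433
  π_3·f_3 = 0.07 × 0.100723 = 0.00705063
  π_4·f_4 = 0.48 × 0.0912022 = 0.043777
Normaliser: 0.0940771 + 0.0360433 + 0.00705063 + 0.043777 = 0.180948
Responsibility of Population 3: 0.00705063 / 0.180948 ≈ 0.0390

0.0390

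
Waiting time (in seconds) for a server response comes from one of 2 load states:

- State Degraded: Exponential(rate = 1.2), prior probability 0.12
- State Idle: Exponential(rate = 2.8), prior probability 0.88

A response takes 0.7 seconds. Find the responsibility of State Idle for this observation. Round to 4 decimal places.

0.8481

Posterior ∝ prior × likelihood, so P(k | x) ∝ π_k f_k(x); normalise over all components.
Component likelihoods at x = 0.7 seconds:
  f_Degraded = 0.518053
  f_Idle = 0.394404
Unnormalised posteriors:
  π_Degraded·f_Degraded = 0.12 × 0.518053 = 0.0621663
  π_Idle·f_Idle = 0.88 × 0.394404 = 0.347075
Evidence: 0.0621663 + 0.347075 = 0.409241
So the posterior for State Idle is 0.347075 / 0.409241 ≈ 0.8481.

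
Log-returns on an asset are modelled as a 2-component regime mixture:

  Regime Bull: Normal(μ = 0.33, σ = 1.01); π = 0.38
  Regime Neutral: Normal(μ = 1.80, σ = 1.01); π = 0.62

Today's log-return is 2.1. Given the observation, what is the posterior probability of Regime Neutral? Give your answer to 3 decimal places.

Posterior ∝ prior × likelihood, so P(k | x) ∝ π_k f_k(x); normalise over all components.
Normal densities:
  f_Bull = 0.0850536
  f_Neutral = 0.377947
Prior × likelihood for each component:
  π_Bull·f_Bull = 0.38 × 0.0850536 = 0.0323204
  π_Neutral·f_Neutral = 0.62 × 0.377947 = 0.234327
Evidence: 0.0323204 + 0.234327 = 0.266647
So the posterior for Regime Neutral is 0.234327 / 0.266647 ≈ 0.879.

0.879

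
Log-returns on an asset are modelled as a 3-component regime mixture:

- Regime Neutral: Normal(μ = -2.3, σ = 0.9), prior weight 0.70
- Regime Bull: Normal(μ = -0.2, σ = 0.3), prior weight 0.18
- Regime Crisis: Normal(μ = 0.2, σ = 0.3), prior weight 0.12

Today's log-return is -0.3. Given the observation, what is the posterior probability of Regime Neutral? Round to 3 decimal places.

0.090

Apply Bayes' rule: the posterior for each component is proportional to its prior times its likelihood at x.
Normal densities:
  f_Neutral = (1/(0.9·√(2π)))·exp(−(-0.3−-2.3)²/(2·0.9²)) = 0.443269·exp(-2.46914) = 0.0375263
  f_Bull = (1/(0.3·√(2π)))·exp(−(-0.3−-0.2)²/(2·0.3²)) = 1.329808·exp(-0.05556) = 1.25794
  f_Crisis = (1/(0.3·√(2π)))·exp(−(-0.3−0.2)²/(2·0.3²)) = 1.329808·exp(-1.38889) = 0.33159
Prior × likelihood for each component:
  w_Neutral·f_Neutral = 0.70 × 0.0375263 = 0.0262684
  w_Bull·f_Bull = 0.18 × 1.25794 = 0.22643
  w_Crisis·f_Crisis = 0.12 × 0.33159 = 0.0397909
Normaliser: 0.0262684 + 0.22643 + 0.0397909 = 0.292489
P(Regime Neutral | -0.3) = 0.0262684 / 0.292489 ≈ 0.090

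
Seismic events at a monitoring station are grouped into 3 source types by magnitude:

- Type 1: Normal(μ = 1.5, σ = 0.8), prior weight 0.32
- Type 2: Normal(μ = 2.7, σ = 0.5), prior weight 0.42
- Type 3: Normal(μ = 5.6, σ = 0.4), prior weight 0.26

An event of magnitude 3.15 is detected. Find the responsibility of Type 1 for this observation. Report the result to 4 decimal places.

0.0784

Posterior ∝ prior × likelihood, so P(k | x) ∝ π_k f_k(x); normalise over all components.
Evaluate each component's likelihood at the observed value:
  p_1 = (1/(0.8·√(2π)))·exp(−(3.15−1.5)²/(2·0.8²)) = 0.498678·exp(-2.12695) = 0.0594424
  p_2 = (1/(0.5·√(2π)))·exp(−(3.15−2.7)²/(2·0.5²)) = 0.797885·exp(-0.40500) = 0.53217
  p_3 = (1/(0.4·√(2π)))·exp(−(3.15−5.6)²/(2·0.4²)) = 0.997356·exp(-18.75781) = 7.11927e-09
Prior × likelihood for each component:
  π_1·p_1 = 0.32 × 0.0594424 = 0.0190216
  π_2·p_2 = 0.42 × 0.53217 = 0.223512
  π_3·p_3 = 0.26 × 7.11927e-09 = 1.85101e-09
Denominator: 0.0190216 + 0.223512 + 1.85101e-09 = 0.242533
P(Type 1 | 3.15) = 0.0190216 / 0.242533 ≈ 0.0784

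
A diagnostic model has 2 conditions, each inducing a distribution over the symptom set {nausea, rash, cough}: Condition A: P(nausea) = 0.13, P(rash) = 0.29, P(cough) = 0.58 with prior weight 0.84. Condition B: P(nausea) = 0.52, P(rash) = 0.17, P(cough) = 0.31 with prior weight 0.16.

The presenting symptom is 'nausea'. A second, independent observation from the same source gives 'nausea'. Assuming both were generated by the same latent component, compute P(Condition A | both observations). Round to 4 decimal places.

0.2471

Apply Bayes' rule: the posterior for each component is proportional to its prior times its likelihood at x.
Since both observations come from the same component, the likelihood for component k is f_k(x₁)·f_k(x₂).
  f_A = [P(nausea | comp) = 0.13] × [0.13] = 0.0169
  f_B = [P(nausea | comp) = 0.52] × [0.52] = 0.2704
Prior × likelihood for each component:
  π_A·f_A = 0.84 × 0.0169 = 0.014196
  π_B·f_B = 0.16 × 0.2704 = 0.043264
Denominator: 0.014196 + 0.043264 = 0.05746
P(Condition A | x) ≈ 0.2471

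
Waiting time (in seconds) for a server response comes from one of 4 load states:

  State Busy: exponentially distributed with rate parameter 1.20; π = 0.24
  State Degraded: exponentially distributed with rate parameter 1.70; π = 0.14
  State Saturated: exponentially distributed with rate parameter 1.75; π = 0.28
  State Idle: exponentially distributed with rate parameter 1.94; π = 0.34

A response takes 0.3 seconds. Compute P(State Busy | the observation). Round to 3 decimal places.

0.200

Apply Bayes' rule: the posterior for each component is proportional to its prior times its likelihood at x.
Component likelihoods at x = 0.3 seconds:
  L_Busy = 0.837212
  L_Degraded = 1.02084
  L_Saturated = 1.03522
  L_Idle = 1.08403
Multiply by the mixture weights:
  π_Busy·L_Busy = 0.24 × 0.837212 = 0.200931
  π_Degraded·L_Degraded = 0.14 × 1.02084 = 0.142918
  π_Saturated·L_Saturated = 0.28 × 1.03522 = 0.289862
  π_Idle·L_Idle = 0.34 × 1.08403 = 0.368571
Normaliser: 0.200931 + 0.142918 + 0.289862 + 0.368571 = 1.00228
P(State Busy | 0.3 seconds) ≈ 0.200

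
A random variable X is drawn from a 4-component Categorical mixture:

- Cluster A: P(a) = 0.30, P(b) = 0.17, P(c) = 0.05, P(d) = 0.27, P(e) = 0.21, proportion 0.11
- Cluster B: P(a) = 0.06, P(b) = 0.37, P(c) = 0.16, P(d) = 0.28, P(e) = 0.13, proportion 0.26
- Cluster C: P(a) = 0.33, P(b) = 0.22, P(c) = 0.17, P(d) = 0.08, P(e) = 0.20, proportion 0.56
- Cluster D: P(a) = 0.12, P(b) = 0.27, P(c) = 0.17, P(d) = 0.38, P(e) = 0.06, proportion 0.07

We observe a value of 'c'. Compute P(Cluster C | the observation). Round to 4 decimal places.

0.6174

P(component k | x) = π_k·f_k(x) / marginal(x), where marginal(x) = Σ_j π_j·f_j(x).
Categorical probabilities:
  L_A = P(c | comp) = 0.05
  L_B = P(c | comp) = 0.16
  L_C = P(c | comp) = 0.17
  L_D = P(c | comp) = 0.17
Prior × likelihood for each component:
  π_A·L_A = 0.11 × 0.05 = 0.0055
  π_B·L_B = 0.26 × 0.16 = 0.0416
  π_C·L_C = 0.56 × 0.17 = 0.0952
  π_D·L_D = 0.07 × 0.17 = 0.0119
Denominator: 0.0055 + 0.0416 + 0.0952 + 0.0119 = 0.1542
P(Cluster C | data) = 0.0952 / 0.1542 ≈ 0.6174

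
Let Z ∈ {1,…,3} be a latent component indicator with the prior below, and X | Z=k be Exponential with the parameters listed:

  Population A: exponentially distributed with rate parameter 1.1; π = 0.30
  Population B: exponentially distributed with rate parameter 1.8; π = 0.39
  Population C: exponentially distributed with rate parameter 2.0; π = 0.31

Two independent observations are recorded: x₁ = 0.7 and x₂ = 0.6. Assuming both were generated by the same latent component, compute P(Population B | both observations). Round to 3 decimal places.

0.405

P(component k | x) = P(Z=k)·f_k(x) / marginal(x), where marginal(x) = Σ_j P(Z=j)·f_j(x).
Since both observations come from the same component, the likelihood for component k is f_k(x₁)·f_k(x₂).
  f_A = [1.1·e^(−1.1·0.7) = 1.1·e^(−0.7700) = 0.509314] × [0.568536] = 0.289564
  f_B = [1.8·e^(−1.8·0.7) = 1.8·e^(−1.2600) = 0.510577] × [0.611272] = 0.312102
  f_C = [2.0·e^(−2.0·0.7) = 2.0·e^(−1.4000) = 0.493194] × [0.602388] = 0.297094
Multiply by the mixture weights:
  P(Z=A)·f_A = 0.30 × 0.289564 = 0.0868691
  P(Z=B)·f_B = 0.39 × 0.312102 = 0.12172
  P(Z=C)·f_C = 0.31 × 0.297094 = 0.0920992
Denominator: 0.0868691 + 0.12172 + 0.0920992 = 0.300688
So the posterior for Population B is 0.12172 / 0.300688 ≈ 0.405.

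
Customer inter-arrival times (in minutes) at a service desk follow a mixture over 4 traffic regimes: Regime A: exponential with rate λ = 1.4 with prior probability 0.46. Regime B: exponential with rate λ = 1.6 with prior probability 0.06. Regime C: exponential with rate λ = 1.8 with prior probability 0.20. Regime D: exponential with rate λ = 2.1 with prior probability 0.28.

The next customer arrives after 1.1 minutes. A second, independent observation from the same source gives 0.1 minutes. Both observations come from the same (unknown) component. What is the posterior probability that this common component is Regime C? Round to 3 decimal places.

Posterior ∝ prior × likelihood, so P(k | x) ∝ w_k f_k(x); normalise over all components.
Since both observations come from the same component, the likelihood for component k is f_k(x₁)·f_k(x₂).
  f_A = [1.4·e^(−1.4·1.1) = 1.4·e^(−1.5400) = 0.300134] × [1.2171] = 0.365293
  f_B = [1.6·e^(−1.6·1.1) = 1.6·e^(−1.7600) = 0.275272] × [1.36343] = 0.375314
  f_C = [1.8·e^(−1.8·1.1) = 1.8·e^(−1.9800) = 0.248525] × [1.50349] = 0.373653
  f_D = [2.1·e^(−2.1·1.1) = 2.1·e^(−2.3100) = 0.208449] × [1.70223] = 0.354827
Multiply by the mixture weights:
  w_A·f_A = 0.46 × 0.365293 = 0.168035
  w_B·f_B = 0.06 × 0.375314 = 0.0225188
  w_C·f_C = 0.20 × 0.373653 = 0.0747307
  w_D·f_D = 0.28 × 0.354827 = 0.0993515
Denominator: 0.168035 + 0.0225188 + 0.0747307 + 0.0993515 = 0.364636
Responsibility of Regime C: 0.0747307 / 0.364636 ≈ 0.205

0.205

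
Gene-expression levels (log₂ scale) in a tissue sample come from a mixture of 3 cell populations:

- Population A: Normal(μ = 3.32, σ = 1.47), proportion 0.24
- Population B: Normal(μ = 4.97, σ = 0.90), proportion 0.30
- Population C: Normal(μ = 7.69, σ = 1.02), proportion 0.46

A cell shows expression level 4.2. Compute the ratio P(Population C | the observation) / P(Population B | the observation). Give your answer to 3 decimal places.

Since P(k|x) ∝ P(Z=k) f_k(x), the posterior odds are P(Z=i) f_i(x) / (P(Z=j) f_j(x)).
Evaluate each component's likelihood at the observed value:
  L_A = 0.226868
  L_B = 0.307412
  L_C = 0.00112238
0.000516293 / 0.0922237 ≈ 0.006

0.006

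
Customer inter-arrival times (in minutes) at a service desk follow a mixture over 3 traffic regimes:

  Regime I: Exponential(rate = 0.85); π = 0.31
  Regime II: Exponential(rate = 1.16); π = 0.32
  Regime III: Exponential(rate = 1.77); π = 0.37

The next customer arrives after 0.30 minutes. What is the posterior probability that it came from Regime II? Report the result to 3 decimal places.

0.308

Posterior ∝ prior × likelihood, so P(k | x) ∝ π_k f_k(x); normalise over all components.
Evaluate each component's likelihood at the observed value:
  f_I = 0.85·e^(−0.85·0.30) = 0.85·e^(−0.2550) = 0.658679
  f_II = 1.16·e^(−1.16·0.30) = 1.16·e^(−0.3480) = 0.819075
  f_III = 1.77·e^(−1.77·0.30) = 1.77·e^(−0.5310) = 1.04079
Multiply by the mixture weights:
  π_I·f_I = 0.31 × 0.658679 = 0.20419
  π_II·f_II = 0.32 × 0.819075 = 0.262104
  π_III·f_III = 0.37 × 1.04079 = 0.385092
Marginal: 0.20419 + 0.262104 + 0.385092 = 0.851387
Responsibility of Regime II: 0.262104 / 0.851387 ≈ 0.308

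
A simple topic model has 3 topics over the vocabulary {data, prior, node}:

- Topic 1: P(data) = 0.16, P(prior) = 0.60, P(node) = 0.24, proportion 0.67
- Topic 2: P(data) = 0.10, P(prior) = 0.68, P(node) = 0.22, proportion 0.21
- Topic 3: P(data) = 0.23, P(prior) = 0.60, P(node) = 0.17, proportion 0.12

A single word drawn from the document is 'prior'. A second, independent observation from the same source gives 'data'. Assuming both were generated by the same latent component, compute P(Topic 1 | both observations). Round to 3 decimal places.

0.676

Apply Bayes' rule: the posterior for each component is proportional to its prior times its likelihood at x.
Since both observations come from the same component, the likelihood for component k is f_k(x₁)·f_k(x₂).
  f_1 = [P(prior | comp) = 0.60] × [0.16] = 0.096
  f_2 = [P(prior | comp) = 0.68] × [0.1] = 0.068
  f_3 = [P(prior | comp) = 0.60] × [0.23] = 0.138
Prior × likelihood for each component:
  P(Z=1)·f_1 = 0.67 × 0.096 = 0.06432
  P(Z=2)·f_2 = 0.21 × 0.068 = 0.01428
  P(Z=3)·f_3 = 0.12 × 0.138 = 0.01656
Denominator: 0.06432 + 0.01428 + 0.01656 = 0.09516
P(Topic 1 | x₁, x₂) ≈ 0.676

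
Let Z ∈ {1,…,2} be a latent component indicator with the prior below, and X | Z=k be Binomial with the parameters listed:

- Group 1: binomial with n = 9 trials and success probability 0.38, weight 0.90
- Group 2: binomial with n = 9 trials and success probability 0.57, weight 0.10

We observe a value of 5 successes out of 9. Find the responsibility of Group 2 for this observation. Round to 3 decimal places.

P(component k | x) = π_k·f_k(x) / marginal(x), where marginal(x) = Σ_j π_j·f_j(x).
Binomial probabilities:
  f_1 = 0.147521
  f_2 = 0.25919
Multiply by the mixture weights:
  π_1·f_1 = 0.90 × 0.147521 = 0.132769
  π_2·f_2 = 0.10 × 0.25919 = 0.025919
Marginal: 0.132769 + 0.025919 = 0.158688
So the posterior for Group 2 is 0.025919 / 0.158688 ≈ 0.163.

0.163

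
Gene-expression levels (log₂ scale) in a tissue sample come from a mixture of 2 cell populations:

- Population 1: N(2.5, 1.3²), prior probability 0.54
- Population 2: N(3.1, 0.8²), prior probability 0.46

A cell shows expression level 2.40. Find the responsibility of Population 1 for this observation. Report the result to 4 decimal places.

0.5137

Apply Bayes' rule: the posterior for each component is proportional to its prior times its likelihood at x.
Evaluate each component's likelihood at the observed value:
  f_1 = 0.305972
  f_2 = 0.340069
Prior × likelihood for each component:
  π_1·f_1 = 0.54 × 0.305972 = 0.165225
  π_2·f_2 = 0.46 × 0.340069 = 0.156432
Marginal: 0.165225 + 0.156432 = 0.321657
So the posterior for Population 1 is 0.165225 / 0.321657 ≈ 0.5137.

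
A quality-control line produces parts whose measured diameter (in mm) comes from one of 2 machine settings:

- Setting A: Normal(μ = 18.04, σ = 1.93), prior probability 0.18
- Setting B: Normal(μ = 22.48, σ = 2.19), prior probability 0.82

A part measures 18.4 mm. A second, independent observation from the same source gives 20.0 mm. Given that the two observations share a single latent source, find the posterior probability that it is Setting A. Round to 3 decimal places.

P(component k | x) = P(Z=k)·f_k(x) / marginal(x), where marginal(x) = Σ_j P(Z=j)·f_j(x).
Since both observations come from the same component, the likelihood for component k is f_k(x₁)·f_k(x₂).
  L_A = [(1/(1.93·√(2π)))·exp(−(18.4−18.04)²/(2·1.93²)) = 0.206706·exp(-0.01740) = 0.203141] × [0.123425] = 0.0250726
  L_B = [(1/(2.19·√(2π)))·exp(−(18.4−22.48)²/(2·2.19²)) = 0.182165·exp(-1.73541) = 0.0321208] × [0.0959404] = 0.00308169
Weight by the priors:
  P(Z=A)·L_A = 0.18 × 0.0250726 = 0.00451307
  P(Z=B)·L_B = 0.82 × 0.00308169 = 0.00252698
Denominator: 0.00451307 + 0.00252698 = 0.00704006
So the posterior for Setting A is 0.00451307 / 0.00704006 ≈ 0.641.

0.641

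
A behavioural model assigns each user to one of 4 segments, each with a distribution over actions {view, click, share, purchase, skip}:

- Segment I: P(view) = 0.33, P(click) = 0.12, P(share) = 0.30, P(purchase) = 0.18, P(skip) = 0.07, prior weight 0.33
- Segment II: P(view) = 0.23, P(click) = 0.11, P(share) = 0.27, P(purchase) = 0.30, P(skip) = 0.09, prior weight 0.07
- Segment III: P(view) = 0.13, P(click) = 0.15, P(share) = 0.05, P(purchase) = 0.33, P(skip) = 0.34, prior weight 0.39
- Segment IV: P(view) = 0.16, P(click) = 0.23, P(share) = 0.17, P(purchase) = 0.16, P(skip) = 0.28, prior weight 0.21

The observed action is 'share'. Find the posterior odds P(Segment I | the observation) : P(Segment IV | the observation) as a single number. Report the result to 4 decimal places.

2.7731

Only the two components matter; the odds are (π_i f_i(x)) / (π_j f_j(x)).
Component likelihoods at x = 'share':
  L_I = P(share | comp) = 0.30
  L_II = P(share | comp) = 0.27
  L_III = P(share | comp) = 0.05
  L_IV = P(share | comp) = 0.17
Posterior odds = (π_I·L_I) / (π_IV·L_IV) = (0.33·0.3) / (0.21·0.17) = 0.099 / 0.0357 ≈ 2.7731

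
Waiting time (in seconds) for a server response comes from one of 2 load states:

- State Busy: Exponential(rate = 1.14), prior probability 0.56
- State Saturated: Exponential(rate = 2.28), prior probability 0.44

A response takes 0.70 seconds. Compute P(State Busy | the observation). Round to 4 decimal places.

Posterior ∝ prior × likelihood, so P(k | x) ∝ π_k f_k(x); normalise over all components.
Exponential densities:
  f_Busy = 1.14·e^(−1.14·0.70) = 1.14·e^(−0.7980) = 0.513261
  f_Saturated = 2.28·e^(−2.28·0.70) = 2.28·e^(−1.5960) = 0.462169
Multiply by the mixture weights:
  π_Busy·f_Busy = 0.56 × 0.513261 = 0.287426
  π_Saturated·f_Saturated = 0.44 × 0.462169 = 0.203354
Evidence: 0.287426 + 0.203354 = 0.49078
So the posterior for State Busy is 0.287426 / 0.49078 ≈ 0.5857.

0.5857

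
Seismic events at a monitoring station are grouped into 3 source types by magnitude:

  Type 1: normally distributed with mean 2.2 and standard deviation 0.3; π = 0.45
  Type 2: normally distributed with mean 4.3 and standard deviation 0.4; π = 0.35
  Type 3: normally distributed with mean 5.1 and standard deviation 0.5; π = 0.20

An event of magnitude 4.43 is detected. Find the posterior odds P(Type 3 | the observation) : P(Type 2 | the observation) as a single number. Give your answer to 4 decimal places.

0.1964

Only the two components matter; the odds are (P(Z=i) f_i(x)) / (P(Z=j) f_j(x)).
Evaluate each component's likelihood at the observed value:
  p_1 = 1.33487e-12
  p_2 = 0.94605
  p_3 = 0.32511
Posterior odds = (P(Z=3)·p_3) / (P(Z=2)·p_2) = (0.20·0.32511) / (0.35·0.94605) = 0.065022 / 0.331117 ≈ 0.1964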